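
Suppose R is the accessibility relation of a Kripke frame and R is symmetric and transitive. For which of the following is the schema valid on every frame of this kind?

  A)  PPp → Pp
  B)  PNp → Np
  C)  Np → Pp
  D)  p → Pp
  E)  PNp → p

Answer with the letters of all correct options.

A, B, E

A symmetric transitive relation is euclidean (uRv and uRw give vRu by symmetry, then vRw by transitivity).
(A) PPp → Pp (the dual of axiom 4) characterises the transitive frames. Every such R is transitive — valid.
(B) the dual of axiom 5: valid iff R is euclidean. Every such R is euclidean — valid.
(C) Np → Pp is axiom D; it is valid on a frame exactly when R is serial. Such an R need not be serial, so not valid.
(D) p → Pp (the dual of axiom T) characterises the reflexive frames. Such an R need not be reflexive — not valid.
(E) the dual of axiom B: valid iff R is symmetric. Every such R is symmetric — valid.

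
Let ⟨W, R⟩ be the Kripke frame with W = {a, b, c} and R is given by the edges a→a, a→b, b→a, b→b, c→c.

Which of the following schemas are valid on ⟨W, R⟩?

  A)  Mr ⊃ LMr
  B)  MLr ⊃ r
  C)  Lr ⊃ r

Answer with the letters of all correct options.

R is reflexive: each world relates to itself.
R is symmetric: every R-edge is matched by its reverse.
R is euclidean: any two R-successors of the same world are R-related.
(A) Mr ⊃ LMr is axiom 5, which corresponds to the euclidean property. R is euclidean — valid.
(B) MLr ⊃ r is the dual of axiom B; it is valid on a frame exactly when R is symmetric. R is symmetric, so valid.
(C) Lr ⊃ r (axiom T) characterises the reflexive frames. R is reflexive — valid.

A, B, C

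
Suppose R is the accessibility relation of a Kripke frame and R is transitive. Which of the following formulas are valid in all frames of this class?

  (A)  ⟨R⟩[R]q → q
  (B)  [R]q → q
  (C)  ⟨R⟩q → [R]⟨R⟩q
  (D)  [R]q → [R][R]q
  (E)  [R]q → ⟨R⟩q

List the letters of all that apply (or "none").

(A) ⟨R⟩[R]q → q is the dual of axiom B, which corresponds to symmetry. Such an R need not be symmetric — not valid.
(B) [R]q → q is axiom T, which corresponds to reflexivity. Such an R need not be reflexive — not valid.
(C) axiom 5: valid iff R is euclidean. Such an R need not be euclidean — not valid.
(D) [R]q → [R][R]q is axiom 4; it is valid on a frame exactly when R is transitive. Every such R is transitive, so valid.
(E) [R]q → ⟨R⟩q is axiom D, which corresponds to seriality. Such an R need not be serial — not valid.

D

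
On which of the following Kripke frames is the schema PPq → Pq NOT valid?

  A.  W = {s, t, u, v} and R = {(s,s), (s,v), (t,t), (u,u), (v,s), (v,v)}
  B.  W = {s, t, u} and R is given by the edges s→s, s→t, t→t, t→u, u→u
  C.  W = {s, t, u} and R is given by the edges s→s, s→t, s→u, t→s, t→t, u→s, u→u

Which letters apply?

B, C

The schema PPq → Pq is the dual of axiom 4; it is valid on a frame iff R is transitive.
(A) R is transitive (R is closed under composition), so the schema is valid here.
(B) R is not transitive (s R t and t R u but not s R u), so the schema fails here.
(C) R is not transitive (t R s and s R u but not t R u), so the schema fails here.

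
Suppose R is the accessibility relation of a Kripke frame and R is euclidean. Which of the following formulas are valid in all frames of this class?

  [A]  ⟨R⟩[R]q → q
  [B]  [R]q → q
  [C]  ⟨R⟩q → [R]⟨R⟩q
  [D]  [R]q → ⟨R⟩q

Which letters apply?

(A) the dual of axiom B: valid iff R is symmetric. Such an R need not be symmetric — not valid.
(B) axiom T: valid iff R is reflexive. Such an R need not be reflexive — not valid.
(C) ⟨R⟩q → [R]⟨R⟩q (axiom 5) characterises the euclidean frames. Every such R is euclidean — valid.
(D) axiom D: valid iff R is serial. Such an R need not be serial — not valid.

C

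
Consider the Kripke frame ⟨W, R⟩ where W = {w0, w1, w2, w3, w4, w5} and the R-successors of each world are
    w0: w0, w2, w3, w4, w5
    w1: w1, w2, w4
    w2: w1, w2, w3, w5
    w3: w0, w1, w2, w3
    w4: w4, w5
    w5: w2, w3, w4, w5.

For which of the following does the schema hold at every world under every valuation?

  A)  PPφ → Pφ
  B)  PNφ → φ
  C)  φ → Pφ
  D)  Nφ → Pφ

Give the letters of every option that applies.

R is reflexive: each world relates to itself.
R is not symmetric: w0 R w2 but not w2 R w0.
R is not transitive: w0 R w2 and w2 R w1 but not w0 R w1.
R is serial: every world has an R-successor.
(A) PPφ → Pφ is the dual of axiom 4, which corresponds to transitivity. R is not transitive — not valid.
(B) PNφ → φ is the dual of axiom B, which corresponds to symmetry. R is not symmetric — not valid.
(C) φ → Pφ is the dual of axiom T; it is valid on a frame exactly when R is reflexive. R is reflexive, so valid.
(D) Nφ → Pφ is axiom D; it is valid on a frame exactly when R is serial. R is serial, so valid.

C, D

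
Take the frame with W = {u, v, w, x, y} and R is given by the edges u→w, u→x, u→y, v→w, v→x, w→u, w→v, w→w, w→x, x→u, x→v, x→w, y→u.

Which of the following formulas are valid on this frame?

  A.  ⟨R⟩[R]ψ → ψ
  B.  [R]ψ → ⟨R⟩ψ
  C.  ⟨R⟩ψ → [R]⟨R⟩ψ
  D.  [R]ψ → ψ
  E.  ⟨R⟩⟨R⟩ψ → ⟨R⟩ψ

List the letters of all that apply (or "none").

R is not reflexive: not u R u.
R is symmetric: every R-edge is matched by its reverse.
R is not transitive: u R w and w R u but not u R u.
R is not euclidean: u R w and u R y but not w R y.
R is serial: every world has an R-successor.
(A) ⟨R⟩[R]ψ → ψ is the dual of axiom B, which corresponds to symmetry. R is symmetric — valid.
(B) axiom D: valid iff R is serial. R is serial — valid.
(C) ⟨R⟩ψ → [R]⟨R⟩ψ (axiom 5) characterises the euclidean frames. R is not euclidean — not valid.
(D) [R]ψ → ψ is axiom T, which corresponds to reflexivity. R is not reflexive — not valid.
(E) ⟨R⟩⟨R⟩ψ → ⟨R⟩ψ is the dual of axiom 4, which corresponds to transitivity. R is not transitive — not valid.

A, B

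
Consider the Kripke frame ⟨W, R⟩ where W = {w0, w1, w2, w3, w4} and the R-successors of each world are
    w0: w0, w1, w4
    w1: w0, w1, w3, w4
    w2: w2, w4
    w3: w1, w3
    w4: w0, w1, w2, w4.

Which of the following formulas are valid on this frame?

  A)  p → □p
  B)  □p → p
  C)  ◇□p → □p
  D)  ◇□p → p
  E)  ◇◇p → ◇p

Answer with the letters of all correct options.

B, D

R is reflexive: each world relates to itself.
R is symmetric: every R-edge is matched by its reverse.
R is not transitive: w0 R w1 and w1 R w3 but not w0 R w3.
R is not euclidean: w1 R w0 and w1 R w3 but not w0 R w3.
R is not a subset of the identity: w0 R w1 with w0 ≠ w1.
(A) p → □p (equivalent to ◇p→p) corresponds to R being a subset of the identity. Here R ⊄ identity, so not valid.
(B) □p → p is axiom T, which corresponds to reflexivity. R is reflexive — valid.
(C) ◇□p → □p (the dual of axiom 5) characterises the euclidean frames. R is not euclidean — not valid.
(D) ◇□p → p is the dual of axiom B; it is valid on a frame exactly when R is symmetric. R is symmetric, so valid.
(E) the dual of axiom 4: valid iff R is transitive. R is not transitive — not valid.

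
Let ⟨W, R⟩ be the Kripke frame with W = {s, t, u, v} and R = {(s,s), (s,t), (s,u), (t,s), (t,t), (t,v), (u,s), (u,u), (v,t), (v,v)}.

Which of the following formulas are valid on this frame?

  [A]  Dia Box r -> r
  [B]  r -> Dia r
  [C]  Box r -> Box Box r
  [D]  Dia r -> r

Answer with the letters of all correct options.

A, B

R is reflexive: each world relates to itself.
R is symmetric: every R-edge is matched by its reverse.
R is not transitive: s R t and t R v but not s R v.
R is not a subset of the identity: s R t with s ≠ t.
(A) Dia Box r -> r is the dual of axiom B; it is valid on a frame exactly when R is symmetric. R is symmetric, so valid.
(B) r -> Dia r (the dual of axiom T) characterises the reflexive frames. R is reflexive — valid.
(C) Box r -> Box Box r is axiom 4, which corresponds to transitivity. R is not transitive — not valid.
(D) Dia r -> r is valid only on frames where every R-edge is a self-loop. Here R ⊄ identity — not valid.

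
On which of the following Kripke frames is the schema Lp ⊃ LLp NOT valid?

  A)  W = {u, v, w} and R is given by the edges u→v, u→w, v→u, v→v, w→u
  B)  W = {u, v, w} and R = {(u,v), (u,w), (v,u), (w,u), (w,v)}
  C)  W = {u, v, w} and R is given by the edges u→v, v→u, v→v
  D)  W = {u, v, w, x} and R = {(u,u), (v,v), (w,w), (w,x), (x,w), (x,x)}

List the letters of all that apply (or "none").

The schema Lp ⊃ LLp is axiom 4; it is valid on a frame iff R is transitive.
(A) R is not transitive (u R v and v R u but not u R u), so the schema fails here.
(B) R is not transitive (u R v and v R u but not u R u), so the schema fails here.
(C) R is not transitive (u R v and v R u but not u R u), so the schema fails here.
(D) R is transitive (R is closed under composition), so the schema is valid here.

A, B, C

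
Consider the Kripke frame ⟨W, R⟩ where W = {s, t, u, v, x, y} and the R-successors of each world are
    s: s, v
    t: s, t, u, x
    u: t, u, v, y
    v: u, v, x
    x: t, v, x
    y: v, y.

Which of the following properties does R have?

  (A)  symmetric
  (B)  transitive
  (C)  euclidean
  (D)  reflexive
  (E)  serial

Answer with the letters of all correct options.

(A) not symmetric: s R v but not v R s.
(B) not transitive: s R v and v R u but not s R u.
(C) not euclidean: s R v and s R s but not v R s.
(D) reflexive: each world relates to itself.
(E) serial: every world has an R-successor.

D, E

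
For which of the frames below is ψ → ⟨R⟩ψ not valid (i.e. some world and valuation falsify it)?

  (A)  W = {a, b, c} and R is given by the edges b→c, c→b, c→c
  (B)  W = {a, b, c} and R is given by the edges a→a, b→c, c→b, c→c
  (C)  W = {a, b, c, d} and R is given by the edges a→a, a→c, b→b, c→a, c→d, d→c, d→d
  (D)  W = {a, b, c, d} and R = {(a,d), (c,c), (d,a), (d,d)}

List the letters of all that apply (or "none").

The schema ψ → ⟨R⟩ψ is the dual of axiom T; it is valid on a frame iff R is reflexive.
(A) R is not reflexive (not a R a), so the schema fails here.
(B) R is not reflexive (not b R b), so the schema fails here.
(C) R is not reflexive (not c R c), so the schema fails here.
(D) R is not reflexive (not a R a), so the schema fails here.

A, B, C, D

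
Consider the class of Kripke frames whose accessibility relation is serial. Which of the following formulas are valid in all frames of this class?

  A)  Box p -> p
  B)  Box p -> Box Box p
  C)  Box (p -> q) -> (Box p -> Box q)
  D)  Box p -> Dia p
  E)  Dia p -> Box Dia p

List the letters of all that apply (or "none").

(A) axiom T: valid iff R is reflexive. Such an R need not be reflexive — not valid.
(B) Box p -> Box Box p (axiom 4) characterises the transitive frames. Such an R need not be transitive — not valid.
(C) Box (p -> q) -> (Box p -> Box q) is axiom K, valid on every Kripke frame — valid.
(D) Box p -> Dia p is axiom D; it is valid on a frame exactly when R is serial. Every such R is serial, so valid.
(E) Dia p -> Box Dia p (axiom 5) characterises the euclidean frames. Such an R need not be euclidean — not valid.

C, D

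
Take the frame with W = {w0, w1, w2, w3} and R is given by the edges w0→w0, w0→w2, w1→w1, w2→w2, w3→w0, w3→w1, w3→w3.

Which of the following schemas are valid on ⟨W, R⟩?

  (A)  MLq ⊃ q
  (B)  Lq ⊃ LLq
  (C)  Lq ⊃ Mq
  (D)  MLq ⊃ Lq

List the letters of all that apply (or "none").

R is not symmetric: w0 R w2 but not w2 R w0.
R is not transitive: w3 R w0 and w0 R w2 but not w3 R w2.
R is not euclidean: w0 R w2 and w0 R w0 but not w2 R w0.
R is serial: every world has an R-successor.
(A) the dual of axiom B: valid iff R is symmetric. R is not symmetric — not valid.
(B) axiom 4: valid iff R is transitive. R is not transitive — not valid.
(C) Lq ⊃ Mq is axiom D; it is valid on a frame exactly when R is serial. R is serial, so valid.
(D) the dual of axiom 5: valid iff R is euclidean. R is not euclidean — not valid.

C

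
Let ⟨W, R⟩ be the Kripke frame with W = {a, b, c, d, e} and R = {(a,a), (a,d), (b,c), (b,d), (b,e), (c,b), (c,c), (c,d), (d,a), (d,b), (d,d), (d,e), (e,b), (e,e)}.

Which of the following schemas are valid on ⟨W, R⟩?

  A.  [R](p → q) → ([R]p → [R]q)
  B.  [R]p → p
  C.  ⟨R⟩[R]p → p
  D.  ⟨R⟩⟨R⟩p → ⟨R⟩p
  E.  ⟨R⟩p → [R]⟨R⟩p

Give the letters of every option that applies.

A

R is not reflexive: not b R b.
R is not symmetric: c R d but not d R c.
R is not transitive: a R d and d R b but not a R b.
R is not euclidean: b R c and b R e but not c R e.
(A) this is just K, valid on every normal frame.
(B) [R]p → p (axiom T) characterises the reflexive frames. R is not reflexive — not valid.
(C) the dual of axiom B: valid iff R is symmetric. R is not symmetric — not valid.
(D) ⟨R⟩⟨R⟩p → ⟨R⟩p is the dual of axiom 4; it is valid on a frame exactly when R is transitive. R is not transitive, so not valid.
(E) ⟨R⟩p → [R]⟨R⟩p is axiom 5; it is valid on a frame exactly when R is euclidean. R is not euclidean, so not valid.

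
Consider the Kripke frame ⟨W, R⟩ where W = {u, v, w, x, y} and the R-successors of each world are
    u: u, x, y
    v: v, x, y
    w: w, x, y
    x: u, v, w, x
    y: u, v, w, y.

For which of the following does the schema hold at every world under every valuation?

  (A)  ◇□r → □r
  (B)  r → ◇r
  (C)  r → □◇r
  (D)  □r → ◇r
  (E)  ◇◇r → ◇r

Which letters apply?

B, C, D

R is reflexive: each world relates to itself.
R is symmetric: every R-edge is matched by its reverse.
R is not transitive: u R x and x R v but not u R v.
R is not euclidean: u R x and u R y but not x R y.
R is serial: every world has an R-successor.
(A) ◇□r → □r is the dual of axiom 5; it is valid on a frame exactly when R is euclidean. R is not euclidean, so not valid.
(B) r → ◇r is the dual of axiom T, which corresponds to reflexivity. R is reflexive — valid.
(C) r → □◇r is axiom B; it is valid on a frame exactly when R is symmetric. R is symmetric, so valid.
(D) □r → ◇r is axiom D; it is valid on a frame exactly when R is serial. R is serial, so valid.
(E) ◇◇r → ◇r is the dual of axiom 4; it is valid on a frame exactly when R is transitive. R is not transitive, so not valid.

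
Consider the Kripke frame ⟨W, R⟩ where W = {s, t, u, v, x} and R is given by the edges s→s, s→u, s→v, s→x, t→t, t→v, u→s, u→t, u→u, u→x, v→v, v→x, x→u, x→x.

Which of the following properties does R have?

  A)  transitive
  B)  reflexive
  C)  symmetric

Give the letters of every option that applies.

B

(A) not transitive: s R u and u R t but not s R t.
(B) reflexive: each world relates to itself.
(C) not symmetric: s R v but not v R s.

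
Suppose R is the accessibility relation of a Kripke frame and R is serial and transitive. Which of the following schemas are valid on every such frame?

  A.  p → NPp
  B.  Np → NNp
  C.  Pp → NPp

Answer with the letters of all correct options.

B

(A) p → NPp is axiom B, which corresponds to symmetry. Such an R need not be symmetric — not valid.
(B) Np → NNp (axiom 4) characterises the transitive frames. Every such R is transitive — valid.
(C) Pp → NPp is axiom 5, which corresponds to the euclidean property. Such an R need not be euclidean — not valid.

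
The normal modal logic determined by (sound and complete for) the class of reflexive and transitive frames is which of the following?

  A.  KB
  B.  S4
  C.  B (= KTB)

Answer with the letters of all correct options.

(A) KB is determined by the class of symmetric frames.
(B) S4 is determined by exactly this class.
(C) B (= KTB) is determined by the class of reflexive and symmetric frames.

B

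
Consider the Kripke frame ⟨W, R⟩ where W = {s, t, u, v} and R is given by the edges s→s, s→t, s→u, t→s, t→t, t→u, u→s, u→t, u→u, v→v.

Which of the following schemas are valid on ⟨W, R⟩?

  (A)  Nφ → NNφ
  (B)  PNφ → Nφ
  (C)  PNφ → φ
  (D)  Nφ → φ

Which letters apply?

A, B, C, D

R is reflexive: each world relates to itself.
R is symmetric: every R-edge is matched by its reverse.
R is transitive: R is closed under composition.
R is euclidean: any two R-successors of the same world are R-related.
(A) Nφ → NNφ (axiom 4) characterises the transitive frames. R is transitive — valid.
(B) PNφ → Nφ is the dual of axiom 5; it is valid on a frame exactly when R is euclidean. R is euclidean, so valid.
(C) PNφ → φ is the dual of axiom B, which corresponds to symmetry. R is symmetric — valid.
(D) axiom T: valid iff R is reflexive. R is reflexive — valid.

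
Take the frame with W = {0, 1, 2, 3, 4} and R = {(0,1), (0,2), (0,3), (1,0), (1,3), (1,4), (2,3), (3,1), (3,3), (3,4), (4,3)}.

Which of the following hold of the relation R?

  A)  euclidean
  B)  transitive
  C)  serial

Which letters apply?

(A) not euclidean: 0 R 1 and 0 R 2 but not 1 R 2.
(B) not transitive: 0 R 1 and 1 R 0 but not 0 R 0.
(C) serial: every world has an R-successor.

C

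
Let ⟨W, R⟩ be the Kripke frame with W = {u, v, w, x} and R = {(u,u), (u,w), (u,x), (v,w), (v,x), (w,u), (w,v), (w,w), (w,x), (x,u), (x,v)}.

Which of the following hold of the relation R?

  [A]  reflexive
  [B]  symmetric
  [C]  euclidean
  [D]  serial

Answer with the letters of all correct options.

D

(A) not reflexive: not v R v.
(B) not symmetric: w R x but not x R w.
(C) not euclidean: u R x and u R w but not x R w.
(D) serial: every world has an R-successor.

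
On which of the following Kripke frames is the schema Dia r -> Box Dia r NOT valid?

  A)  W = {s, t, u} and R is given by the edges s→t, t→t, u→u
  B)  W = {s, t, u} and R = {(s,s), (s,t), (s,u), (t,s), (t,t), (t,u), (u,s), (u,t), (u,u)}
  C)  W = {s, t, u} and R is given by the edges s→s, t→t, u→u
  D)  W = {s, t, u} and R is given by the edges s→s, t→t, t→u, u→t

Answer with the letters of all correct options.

D

The schema Dia r -> Box Dia r is axiom 5; it is valid on a frame iff R is euclidean.
(A) R is euclidean (any two R-successors of the same world are R-related), so the schema is valid here.
(B) R is euclidean (any two R-successors of the same world are R-related), so the schema is valid here.
(C) R is euclidean (any two R-successors of the same world are R-related), so the schema is valid here.
(D) R is not euclidean (t R u and t R u but not u R u), so the schema fails here.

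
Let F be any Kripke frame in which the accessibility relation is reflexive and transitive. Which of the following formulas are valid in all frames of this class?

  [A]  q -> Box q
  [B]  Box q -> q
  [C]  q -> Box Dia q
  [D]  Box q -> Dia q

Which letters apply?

B, D

Reflexive relations are serial.
(A) q -> Box q is equivalent to ◇p→p; it holds exactly when R ⊆ identity. Such an R need not be a subset of the identity — not valid.
(B) Box q -> q is axiom T, which corresponds to reflexivity. Every such R is reflexive — valid.
(C) q -> Box Dia q (axiom B) characterises the symmetric frames. Such an R need not be symmetric — not valid.
(D) Box q -> Dia q is axiom D; it is valid on a frame exactly when R is serial. Every such R is serial, so valid.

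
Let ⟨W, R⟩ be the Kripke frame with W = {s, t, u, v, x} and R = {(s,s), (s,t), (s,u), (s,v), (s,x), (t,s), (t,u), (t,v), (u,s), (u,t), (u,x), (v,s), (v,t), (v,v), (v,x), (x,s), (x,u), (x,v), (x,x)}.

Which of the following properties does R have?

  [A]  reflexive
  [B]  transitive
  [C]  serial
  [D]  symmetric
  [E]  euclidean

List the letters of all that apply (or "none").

C, D

(A) not reflexive: not t R t.
(B) not transitive: t R s and s R t but not t R t.
(C) serial: every world has an R-successor.
(D) symmetric: every R-edge is matched by its reverse.
(E) not euclidean: s R t and s R x but not t R x.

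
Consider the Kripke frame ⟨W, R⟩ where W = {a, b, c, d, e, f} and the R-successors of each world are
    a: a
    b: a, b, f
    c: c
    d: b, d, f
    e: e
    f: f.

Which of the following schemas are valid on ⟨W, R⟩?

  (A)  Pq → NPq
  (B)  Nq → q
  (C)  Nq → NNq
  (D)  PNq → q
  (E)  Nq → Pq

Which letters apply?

B, E

R is reflexive: each world relates to itself.
R is not symmetric: b R a but not a R b.
R is not transitive: d R b and b R a but not d R a.
R is not euclidean: b R a and b R b but not a R b.
R is serial: every world has an R-successor.
(A) axiom 5: valid iff R is euclidean. R is not euclidean — not valid.
(B) Nq → q is axiom T; it is valid on a frame exactly when R is reflexive. R is reflexive, so valid.
(C) Nq → NNq is axiom 4; it is valid on a frame exactly when R is transitive. R is not transitive, so not valid.
(D) the dual of axiom B: valid iff R is symmetric. R is not symmetric — not valid.
(E) Nq → Pq is axiom D, which corresponds to seriality. R is serial — valid.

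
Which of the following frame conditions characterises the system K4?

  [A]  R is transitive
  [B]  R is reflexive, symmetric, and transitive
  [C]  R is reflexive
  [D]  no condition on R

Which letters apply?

(A) K4 is sound and complete for exactly this class.
(B) this class determines S5, not K4.
(C) this class determines T (= KT), not K4.
(D) this class determines K, not K4.

A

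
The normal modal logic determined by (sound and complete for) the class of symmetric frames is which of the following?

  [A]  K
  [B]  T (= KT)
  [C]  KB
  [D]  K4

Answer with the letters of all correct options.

C

(A) K is determined by the class of arbitrary frames.
(B) T (= KT) is determined by the class of reflexive frames.
(C) KB is determined by exactly this class.
(D) K4 is determined by the class of transitive frames.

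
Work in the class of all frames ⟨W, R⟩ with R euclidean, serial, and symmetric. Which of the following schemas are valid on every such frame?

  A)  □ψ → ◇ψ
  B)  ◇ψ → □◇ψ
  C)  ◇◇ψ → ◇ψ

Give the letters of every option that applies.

Serial, symmetric and euclidean together give transitive (from symmetry + euclidean) and then reflexive; the relation is an equivalence.
(A) □ψ → ◇ψ (axiom D) characterises the serial frames. Every such R is serial — valid.
(B) ◇ψ → □◇ψ is axiom 5, which corresponds to the euclidean property. Every such R is euclidean — valid.
(C) ◇◇ψ → ◇ψ (the dual of axiom 4) characterises the transitive frames. Every such R is transitive — valid.

A, B, C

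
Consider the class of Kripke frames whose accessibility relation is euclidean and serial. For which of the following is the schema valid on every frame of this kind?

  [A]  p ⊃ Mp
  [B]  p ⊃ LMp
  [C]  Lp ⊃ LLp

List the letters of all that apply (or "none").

(A) p ⊃ Mp is the dual of axiom T; it is valid on a frame exactly when R is reflexive. Such an R need not be reflexive, so not valid.
(B) p ⊃ LMp is axiom B, which corresponds to symmetry. Such an R need not be symmetric — not valid.
(C) Lp ⊃ LLp (axiom 4) characterises the transitive frames. Such an R need not be transitive — not valid.

none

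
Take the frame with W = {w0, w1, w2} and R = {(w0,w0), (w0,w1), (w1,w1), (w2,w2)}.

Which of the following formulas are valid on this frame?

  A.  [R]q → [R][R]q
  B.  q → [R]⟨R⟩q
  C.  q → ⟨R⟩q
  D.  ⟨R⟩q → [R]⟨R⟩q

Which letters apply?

R is reflexive: each world relates to itself.
R is not symmetric: w0 R w1 but not w1 R w0.
R is transitive: R is closed under composition.
R is not euclidean: w0 R w1 and w0 R w0 but not w1 R w0.
(A) [R]q → [R][R]q (axiom 4) characterises the transitive frames. R is transitive — valid.
(B) axiom B: valid iff R is symmetric. R is not symmetric — not valid.
(C) q → ⟨R⟩q is the dual of axiom T, which corresponds to reflexivity. R is reflexive — valid.
(D) ⟨R⟩q → [R]⟨R⟩q is axiom 5; it is valid on a frame exactly when R is euclidean. R is not euclidean, so not valid.

A, C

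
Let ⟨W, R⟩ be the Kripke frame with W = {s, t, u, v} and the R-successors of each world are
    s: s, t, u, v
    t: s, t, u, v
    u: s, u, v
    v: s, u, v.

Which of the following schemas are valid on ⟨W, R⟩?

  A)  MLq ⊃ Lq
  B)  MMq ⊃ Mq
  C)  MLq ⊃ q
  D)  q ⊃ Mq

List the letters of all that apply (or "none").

R is reflexive: each world relates to itself.
R is not symmetric: t R u but not u R t.
R is not transitive: u R s and s R t but not u R t.
R is not euclidean: s R u and s R t but not u R t.
(A) MLq ⊃ Lq (the dual of axiom 5) characterises the euclidean frames. R is not euclidean — not valid.
(B) MMq ⊃ Mq is the dual of axiom 4; it is valid on a frame exactly when R is transitive. R is not transitive, so not valid.
(C) MLq ⊃ q is the dual of axiom B, which corresponds to symmetry. R is not symmetric — not valid.
(D) q ⊃ Mq is the dual of axiom T, which corresponds to reflexivity. R is reflexive — valid.

D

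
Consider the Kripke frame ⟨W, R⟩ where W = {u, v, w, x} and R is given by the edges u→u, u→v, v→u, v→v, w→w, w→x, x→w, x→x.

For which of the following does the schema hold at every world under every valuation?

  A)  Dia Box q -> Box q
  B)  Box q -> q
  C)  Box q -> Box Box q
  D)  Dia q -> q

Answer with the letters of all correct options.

R is reflexive: each world relates to itself.
R is transitive: R is closed under composition.
R is euclidean: any two R-successors of the same world are R-related.
R is not a subset of the identity: u R v with u ≠ v.
(A) Dia Box q -> Box q is the dual of axiom 5; it is valid on a frame exactly when R is euclidean. R is euclidean, so valid.
(B) Box q -> q is axiom T, which corresponds to reflexivity. R is reflexive — valid.
(C) Box q -> Box Box q is axiom 4; it is valid on a frame exactly when R is transitive. R is transitive, so valid.
(D) Dia q -> q is valid only on frames where every R-edge is a self-loop. Here R ⊄ identity — not valid.

A, B, C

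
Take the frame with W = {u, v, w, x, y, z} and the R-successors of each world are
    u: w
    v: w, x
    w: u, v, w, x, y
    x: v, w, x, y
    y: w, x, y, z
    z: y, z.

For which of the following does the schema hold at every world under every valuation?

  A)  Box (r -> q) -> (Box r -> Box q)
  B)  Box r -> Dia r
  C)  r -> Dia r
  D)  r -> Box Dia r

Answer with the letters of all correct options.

R is not reflexive: not u R u.
R is symmetric: every R-edge is matched by its reverse.
R is serial: every world has an R-successor.
(A) this is just K, valid on every normal frame.
(B) Box r -> Dia r is axiom D, which corresponds to seriality. R is serial — valid.
(C) r -> Dia r is the dual of axiom T; it is valid on a frame exactly when R is reflexive. R is not reflexive, so not valid.
(D) r -> Box Dia r (axiom B) characterises the symmetric frames. R is symmetric — valid.

A, B, D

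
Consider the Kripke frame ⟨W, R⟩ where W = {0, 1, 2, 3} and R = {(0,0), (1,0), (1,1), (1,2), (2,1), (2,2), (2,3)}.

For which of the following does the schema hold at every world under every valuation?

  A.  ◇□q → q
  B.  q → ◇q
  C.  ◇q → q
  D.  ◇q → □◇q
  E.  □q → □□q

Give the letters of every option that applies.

none

R is not reflexive: not 3 R 3.
R is not symmetric: 1 R 0 but not 0 R 1.
R is not transitive: 1 R 2 and 2 R 3 but not 1 R 3.
R is not euclidean: 1 R 0 and 1 R 1 but not 0 R 1.
R is not a subset of the identity: 1 R 0 with 1 ≠ 0.
(A) ◇□q → q (the dual of axiom B) characterises the symmetric frames. R is not symmetric — not valid.
(B) q → ◇q is the dual of axiom T, which corresponds to reflexivity. R is not reflexive — not valid.
(C) ◇q → q (the converse of T) corresponds to R being a subset of the identity. Here R ⊄ identity, so not valid.
(D) ◇q → □◇q is axiom 5, which corresponds to the euclidean property. R is not euclidean — not valid.
(E) axiom 4: valid iff R is transitive. R is not transitive — not valid.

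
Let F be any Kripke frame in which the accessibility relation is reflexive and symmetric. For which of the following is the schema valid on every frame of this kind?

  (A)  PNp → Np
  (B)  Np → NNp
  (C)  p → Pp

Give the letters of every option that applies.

C

Reflexive relations are serial.
(A) PNp → Np (the dual of axiom 5) characterises the euclidean frames. Such an R need not be euclidean — not valid.
(B) axiom 4: valid iff R is transitive. Such an R need not be transitive — not valid.
(C) the dual of axiom T: valid iff R is reflexive. Every such R is reflexive — valid.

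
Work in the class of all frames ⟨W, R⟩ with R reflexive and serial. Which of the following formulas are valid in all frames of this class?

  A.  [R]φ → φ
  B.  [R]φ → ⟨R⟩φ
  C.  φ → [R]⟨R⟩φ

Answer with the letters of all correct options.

(A) axiom T: valid iff R is reflexive. Every such R is reflexive — valid.
(B) [R]φ → ⟨R⟩φ is axiom D, which corresponds to seriality. Every such R is serial — valid.
(C) axiom B: valid iff R is symmetric. Such an R need not be symmetric — not valid.

A, B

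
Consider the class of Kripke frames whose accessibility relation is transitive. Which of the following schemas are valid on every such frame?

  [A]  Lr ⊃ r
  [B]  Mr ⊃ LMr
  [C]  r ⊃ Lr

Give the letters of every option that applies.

(A) axiom T: valid iff R is reflexive. Such an R need not be reflexive — not valid.
(B) axiom 5: valid iff R is euclidean. Such an R need not be euclidean — not valid.
(C) r ⊃ Lr (equivalent to ◇p→p) corresponds to R being a subset of the identity. Such an R need not be a subset of the identity, so not valid.

none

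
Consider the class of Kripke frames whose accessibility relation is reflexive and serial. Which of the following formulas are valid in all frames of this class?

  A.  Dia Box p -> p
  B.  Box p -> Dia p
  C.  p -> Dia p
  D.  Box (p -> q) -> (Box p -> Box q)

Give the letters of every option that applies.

B, C, D

(A) Dia Box p -> p is the dual of axiom B; it is valid on a frame exactly when R is symmetric. Such an R need not be symmetric, so not valid.
(B) Box p -> Dia p is axiom D, which corresponds to seriality. Every such R is serial — valid.
(C) p -> Dia p is the dual of axiom T, which corresponds to reflexivity. Every such R is reflexive — valid.
(D) Box (p -> q) -> (Box p -> Box q) is axiom K, valid on every Kripke frame — valid.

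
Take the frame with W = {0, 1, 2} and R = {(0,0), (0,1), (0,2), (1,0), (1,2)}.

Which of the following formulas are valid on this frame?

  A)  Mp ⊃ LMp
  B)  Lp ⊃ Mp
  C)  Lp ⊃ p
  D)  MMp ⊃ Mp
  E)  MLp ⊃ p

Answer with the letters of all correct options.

R is not reflexive: not 1 R 1.
R is not symmetric: 0 R 2 but not 2 R 0.
R is not transitive: 1 R 0 and 0 R 1 but not 1 R 1.
R is not euclidean: 0 R 2 and 0 R 0 but not 2 R 0.
R is not serial: 2 has no R-successor.
(A) axiom 5: valid iff R is euclidean. R is not euclidean — not valid.
(B) Lp ⊃ Mp (axiom D) characterises the serial frames. R is not serial — not valid.
(C) axiom T: valid iff R is reflexive. R is not reflexive — not valid.
(D) MMp ⊃ Mp is the dual of axiom 4; it is valid on a frame exactly when R is transitive. R is not transitive, so not valid.
(E) MLp ⊃ p (the dual of axiom B) characterises the symmetric frames. R is not symmetric — not valid.

none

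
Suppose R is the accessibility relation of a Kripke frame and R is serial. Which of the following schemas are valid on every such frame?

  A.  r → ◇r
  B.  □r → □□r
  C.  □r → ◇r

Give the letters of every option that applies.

C

(A) the dual of axiom T: valid iff R is reflexive. Such an R need not be reflexive — not valid.
(B) □r → □□r is axiom 4; it is valid on a frame exactly when R is transitive. Such an R need not be transitive, so not valid.
(C) □r → ◇r is axiom D, which corresponds to seriality. Every such R is serial — valid.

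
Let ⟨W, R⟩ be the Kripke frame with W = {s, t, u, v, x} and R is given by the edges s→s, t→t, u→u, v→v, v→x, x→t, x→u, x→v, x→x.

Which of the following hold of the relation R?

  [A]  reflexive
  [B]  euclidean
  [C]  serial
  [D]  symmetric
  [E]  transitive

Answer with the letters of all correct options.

(A) reflexive: each world relates to itself.
(B) not euclidean: x R t and x R u but not t R u.
(C) serial: every world has an R-successor.
(D) not symmetric: x R t but not t R x.
(E) not transitive: v R x and x R t but not v R t.

A, C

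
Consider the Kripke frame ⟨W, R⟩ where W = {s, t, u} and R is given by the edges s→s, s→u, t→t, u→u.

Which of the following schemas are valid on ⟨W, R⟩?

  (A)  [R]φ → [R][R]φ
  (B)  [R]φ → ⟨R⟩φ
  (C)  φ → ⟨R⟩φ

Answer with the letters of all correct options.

R is reflexive: each world relates to itself.
R is transitive: R is closed under composition.
R is serial: every world has an R-successor.
(A) [R]φ → [R][R]φ is axiom 4, which corresponds to transitivity. R is transitive — valid.
(B) axiom D: valid iff R is serial. R is serial — valid.
(C) φ → ⟨R⟩φ is the dual of axiom T; it is valid on a frame exactly when R is reflexive. R is reflexive, so valid.

A, B, C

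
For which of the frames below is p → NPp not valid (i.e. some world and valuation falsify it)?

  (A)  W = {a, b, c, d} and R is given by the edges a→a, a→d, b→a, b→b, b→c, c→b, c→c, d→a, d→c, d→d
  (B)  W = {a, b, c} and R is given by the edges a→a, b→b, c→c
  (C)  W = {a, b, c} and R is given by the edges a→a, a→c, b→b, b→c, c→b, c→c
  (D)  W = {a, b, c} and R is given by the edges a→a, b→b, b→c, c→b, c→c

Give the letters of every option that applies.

The schema p → NPp is axiom B; it is valid on a frame iff R is symmetric.
(A) R is not symmetric (b R a but not a R b), so the schema fails here.
(B) R is symmetric (every R-edge is matched by its reverse), so the schema is valid here.
(C) R is not symmetric (a R c but not c R a), so the schema fails here.
(D) R is symmetric (every R-edge is matched by its reverse), so the schema is valid here.

A, C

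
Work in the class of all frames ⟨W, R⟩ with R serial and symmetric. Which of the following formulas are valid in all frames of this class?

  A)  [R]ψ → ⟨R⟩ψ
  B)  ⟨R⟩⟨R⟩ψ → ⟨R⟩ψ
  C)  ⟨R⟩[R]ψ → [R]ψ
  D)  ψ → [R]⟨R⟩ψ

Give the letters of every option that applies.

(A) [R]ψ → ⟨R⟩ψ is axiom D, which corresponds to seriality. Every such R is serial — valid.
(B) ⟨R⟩⟨R⟩ψ → ⟨R⟩ψ is the dual of axiom 4, which corresponds to transitivity. Such an R need not be transitive — not valid.
(C) ⟨R⟩[R]ψ → [R]ψ (the dual of axiom 5) characterises the euclidean frames. Such an R need not be euclidean — not valid.
(D) axiom B: valid iff R is symmetric. Every such R is symmetric — valid.

A, D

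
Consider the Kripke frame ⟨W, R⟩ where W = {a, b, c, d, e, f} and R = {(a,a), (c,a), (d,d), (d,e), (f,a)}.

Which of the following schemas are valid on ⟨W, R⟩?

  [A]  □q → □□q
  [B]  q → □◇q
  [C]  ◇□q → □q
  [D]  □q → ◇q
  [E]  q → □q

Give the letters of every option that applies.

R is not symmetric: c R a but not a R c.
R is transitive: R is closed under composition.
R is not euclidean: d R e and d R d but not e R d.
R is not serial: b has no R-successor.
R is not a subset of the identity: c R a with c ≠ a.
(A) □q → □□q is axiom 4, which corresponds to transitivity. R is transitive — valid.
(B) q → □◇q (axiom B) characterises the symmetric frames. R is not symmetric — not valid.
(C) ◇□q → □q is the dual of axiom 5; it is valid on a frame exactly when R is euclidean. R is not euclidean, so not valid.
(D) □q → ◇q is axiom D, which corresponds to seriality. R is not serial — not valid.
(E) q → □q (equivalent to ◇p→p) corresponds to R being a subset of the identity. Here R ⊄ identity, so not valid.

A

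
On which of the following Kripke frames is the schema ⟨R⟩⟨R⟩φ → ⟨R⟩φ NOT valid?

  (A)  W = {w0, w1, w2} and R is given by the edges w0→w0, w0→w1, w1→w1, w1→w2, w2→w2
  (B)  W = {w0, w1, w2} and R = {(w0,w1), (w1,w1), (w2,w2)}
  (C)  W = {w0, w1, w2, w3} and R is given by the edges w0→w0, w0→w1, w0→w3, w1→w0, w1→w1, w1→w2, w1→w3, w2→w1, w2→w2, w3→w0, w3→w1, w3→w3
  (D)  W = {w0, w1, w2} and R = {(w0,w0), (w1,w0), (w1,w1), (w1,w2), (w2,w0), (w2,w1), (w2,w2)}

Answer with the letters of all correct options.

The schema ⟨R⟩⟨R⟩φ → ⟨R⟩φ is the dual of axiom 4; it is valid on a frame iff R is transitive.
(A) R is not transitive (w0 R w1 and w1 R w2 but not w0 R w2), so the schema fails here.
(B) R is transitive (R is closed under composition), so the schema is valid here.
(C) R is not transitive (w0 R w1 and w1 R w2 but not w0 R w2), so the schema fails here.
(D) R is transitive (R is closed under composition), so the schema is valid here.

A, C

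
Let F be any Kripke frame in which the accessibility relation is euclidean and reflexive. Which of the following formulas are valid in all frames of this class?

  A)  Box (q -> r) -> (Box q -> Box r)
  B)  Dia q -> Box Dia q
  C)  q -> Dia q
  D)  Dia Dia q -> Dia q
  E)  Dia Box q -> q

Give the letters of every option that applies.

A, B, C, D, E

A reflexive euclidean relation is also symmetric (from wRw and wRv the euclidean condition gives vRw) and hence transitive; it is an equivalence relation.
(A) Box (q -> r) -> (Box q -> Box r) is axiom K, valid on every Kripke frame — valid.
(B) Dia q -> Box Dia q is axiom 5; it is valid on a frame exactly when R is euclidean. Every such R is euclidean, so valid.
(C) q -> Dia q is the dual of axiom T, which corresponds to reflexivity. Every such R is reflexive — valid.
(D) Dia Dia q -> Dia q is the dual of axiom 4, which corresponds to transitivity. Every such R is transitive — valid.
(E) Dia Box q -> q (the dual of axiom B) characterises the symmetric frames. Every such R is symmetric — valid.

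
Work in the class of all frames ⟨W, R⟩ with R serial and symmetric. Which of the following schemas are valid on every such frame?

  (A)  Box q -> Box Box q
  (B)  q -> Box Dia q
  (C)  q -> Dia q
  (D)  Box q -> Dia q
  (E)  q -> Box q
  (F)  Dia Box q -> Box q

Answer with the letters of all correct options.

B, D

(A) Box q -> Box Box q is axiom 4; it is valid on a frame exactly when R is transitive. Such an R need not be transitive, so not valid.
(B) q -> Box Dia q (axiom B) characterises the symmetric frames. Every such R is symmetric — valid.
(C) q -> Dia q is the dual of axiom T; it is valid on a frame exactly when R is reflexive. Such an R need not be reflexive, so not valid.
(D) Box q -> Dia q (axiom D) characterises the serial frames. Every such R is serial — valid.
(E) q -> Box q is valid only on frames where every R-edge is a self-loop. Such an R need not be a subset of the identity — not valid.
(F) Dia Box q -> Box q is the dual of axiom 5, which corresponds to the euclidean property. Such an R need not be euclidean — not valid.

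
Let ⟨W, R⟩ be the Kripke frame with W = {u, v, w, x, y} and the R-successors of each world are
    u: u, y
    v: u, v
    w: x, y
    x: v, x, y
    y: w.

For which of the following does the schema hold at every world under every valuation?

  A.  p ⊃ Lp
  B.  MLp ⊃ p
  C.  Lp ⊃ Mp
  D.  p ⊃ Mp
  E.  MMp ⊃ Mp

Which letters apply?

C

R is not reflexive: not w R w.
R is not symmetric: u R y but not y R u.
R is not transitive: u R y and y R w but not u R w.
R is serial: every world has an R-successor.
R is not a subset of the identity: u R y with u ≠ y.
(A) p ⊃ Lp is valid only on frames where every R-edge is a self-loop. Here R ⊄ identity — not valid.
(B) MLp ⊃ p (the dual of axiom B) characterises the symmetric frames. R is not symmetric — not valid.
(C) Lp ⊃ Mp is axiom D, which corresponds to seriality. R is serial — valid.
(D) p ⊃ Mp (the dual of axiom T) characterises the reflexive frames. R is not reflexive — not valid.
(E) MMp ⊃ Mp is the dual of axiom 4; it is valid on a frame exactly when R is transitive. R is not transitive, so not valid.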